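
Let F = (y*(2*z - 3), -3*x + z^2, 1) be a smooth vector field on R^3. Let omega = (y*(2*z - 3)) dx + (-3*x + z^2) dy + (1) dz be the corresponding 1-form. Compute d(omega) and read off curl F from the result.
d(omega) = (-2*z) dy ∧ dz + (2*y) dz ∧ dx + (-2*z) dx ∧ dy; curl F = (-2*z, 2*y, -2*z)

d omega = sum_{i<j} (∂f_j/∂x_i - ∂f_i/∂x_j) dx_i ∧ dx_j. Under the identification (dy ∧ dz, dz ∧ dx, dx ∧ dy) ↔ (e_x, e_y, e_z), the coefficients are exactly the components of curl F. Compute:
  ∂R/∂y - ∂Q/∂z = (0) - (2*z) = -2*z
  ∂P/∂z - ∂R/∂x = (2*y) - (0) = 2*y
  ∂Q/∂x - ∂P/∂y = (-3) - (2*z - 3) = -2*z.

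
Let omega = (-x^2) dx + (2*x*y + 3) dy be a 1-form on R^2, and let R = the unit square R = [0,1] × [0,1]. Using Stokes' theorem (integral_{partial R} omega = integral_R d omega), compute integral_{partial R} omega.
integral_(partial R) omega = 1

Stokes: integral_partial_R omega = integral_R d omega with d omega = (∂Q/∂x - ∂P/∂y) dx ∧ dy.
  ∂Q/∂x = 2*y
  ∂P/∂y = 0
  integrand = ∂Q/∂x - ∂P/∂y = 2*y.
Integrating over R: integral_0^1 integral_0^1 (2*y) dx dy = 1.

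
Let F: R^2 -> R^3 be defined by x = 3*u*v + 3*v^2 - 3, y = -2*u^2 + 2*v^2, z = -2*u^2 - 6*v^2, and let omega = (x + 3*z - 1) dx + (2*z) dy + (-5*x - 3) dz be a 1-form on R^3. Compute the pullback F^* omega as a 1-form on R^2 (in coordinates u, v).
F^* omega = (16*u^3 + 42*u^2*v + 117*u*v^2 - 48*u - 45*v^3 - 12*v) du + (-18*u^3 - 43*u^2*v + 153*u*v^2 - 12*u + 42*v^3 - 168*v) dv

Using F^*(f dg) = (f ∘ F) d(g ∘ F), substitute each coordinate x_i by F_i(u, v) in f_i, and replace dx_i by d F_i = (∂F_i/∂u) du + (∂F_i/∂v) dv.
  For the x component: f_1(F) = -6*u^2 + 3*u*v - 15*v^2 - 4; d F_1 = (3*v) du + (3*u + 6*v) dv
  For the y component: f_2(F) = -4*u^2 - 12*v^2; d F_2 = (-4*u) du + (4*v) dv
  For the z component: f_3(F) = -15*u*v - 15*v^2 + 12; d F_3 = (-4*u) du + (-12*v) dv
Combining and collecting du, dv coefficients:
  coeff of du: 16*u^3 + 42*u^2*v + 117*u*v^2 - 48*u - 45*v^3 - 12*v
  coeff of dv: -18*u^3 - 43*u^2*v + 153*u*v^2 - 12*u + 42*v^3 - 168*v
F^* omega = (16*u^3 + 42*u^2*v + 117*u*v^2 - 48*u - 45*v^3 - 12*v) du + (-18*u^3 - 43*u^2*v + 153*u*v^2 - 12*u + 42*v^3 - 168*v) dv.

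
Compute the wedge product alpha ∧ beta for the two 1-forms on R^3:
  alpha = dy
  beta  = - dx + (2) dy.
alpha ∧ beta = (1) dx ∧ dy

Distribute the wedge, using dx_i ∧ dx_j = -dx_j ∧ dx_i and dx_i ∧ dx_i = 0. For each pair (i, j) with i < j, the coefficient of dx_i ∧ dx_j in alpha ∧ beta is (alpha_i * beta_j - alpha_j * beta_i). Collecting: alpha ∧ beta = (1) dx ∧ dy.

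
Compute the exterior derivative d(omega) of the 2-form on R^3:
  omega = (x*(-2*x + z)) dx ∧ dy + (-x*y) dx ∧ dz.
d(omega) = (2*x) dx ∧ dy ∧ dz

For a 2-form omega = sum_{i<j} g_{ij} dx_i ∧ dx_j, the exterior derivative is
  d(omega) = sum_{i<j} d(g_{ij}) ∧ dx_i ∧ dx_j = sum_{i<j, k} (∂g_{ij}/∂x_k) dx_k ∧ dx_i ∧ dx_j.
Expand each term, using dx_k ∧ dx_i ∧ dx_j = sgn(permutation) dx_{(a)} ∧ dx_{(b)} ∧ dx_{(c)} with (a < b < c) sorted:
  d(x*(-2*x + z)) includes (∂/∂z)(x*(-2*x + z)) dz = (x) dz, which multiplied by dx ∧ dy gives (x) dx ∧ dy ∧ dz
  d(-x*y) includes (∂/∂y)(-x*y) dy = (-x) dy, which multiplied by dx ∧ dz gives (x) dx ∧ dy ∧ dz
Collecting like 3-forms: d(omega) = (2*x) dx ∧ dy ∧ dz.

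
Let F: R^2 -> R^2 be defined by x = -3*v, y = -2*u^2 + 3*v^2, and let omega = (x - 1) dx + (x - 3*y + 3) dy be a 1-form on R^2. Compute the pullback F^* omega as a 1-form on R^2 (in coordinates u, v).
F^* omega = (12*u*(-2*u^2 + 3*v^2 + v - 1)) du + (36*u^2*v - 54*v^3 - 18*v^2 + 27*v + 3) dv

Using F^*(f dg) = (f ∘ F) d(g ∘ F), substitute each coordinate x_i by F_i(u, v) in f_i, and replace dx_i by d F_i = (∂F_i/∂u) du + (∂F_i/∂v) dv.
  For the x component: f_1(F) = -3*v - 1; d F_1 = (0) du + (-3) dv
  For the y component: f_2(F) = 6*u^2 - 9*v^2 - 3*v + 3; d F_2 = (-4*u) du + (6*v) dv
Combining and collecting du, dv coefficients:
  coeff of du: 12*u*(-2*u^2 + 3*v^2 + v - 1)
  coeff of dv: 36*u^2*v - 54*v^3 - 18*v^2 + 27*v + 3
F^* omega = (12*u*(-2*u^2 + 3*v^2 + v - 1)) du + (36*u^2*v - 54*v^3 - 18*v^2 + 27*v + 3) dv.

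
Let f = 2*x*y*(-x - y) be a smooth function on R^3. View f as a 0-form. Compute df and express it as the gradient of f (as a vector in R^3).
df = (2*y*(-2*x - y)) dx + (2*x*(-x - 2*y)) dy + (0) dz; grad f = (2*y*(-2*x - y), 2*x*(-x - 2*y), 0)

For a 0-form f, d f = (∂f/∂x) dx + (∂f/∂y) dy + (∂f/∂z) dz. The components of the vector representation are exactly the entries of grad f in Cartesian coordinates:
  ∂f/∂x = 2*y*(-2*x - y)
  ∂f/∂y = 2*x*(-x - 2*y)
  ∂f/∂z = 0.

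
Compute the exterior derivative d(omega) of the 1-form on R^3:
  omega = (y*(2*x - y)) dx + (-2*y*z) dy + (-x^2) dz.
d(omega) = (-2*x + 2*y) dx ∧ dy + (-2*x) dx ∧ dz + (2*y) dy ∧ dz

For a 1-form omega = sum_i f_i dx_i, the exterior derivative is
  d(omega) = sum_{i < j} (∂f_j/∂x_i - ∂f_i/∂x_j) dx_i ∧ dx_j.
  coefficient of dx ∧ dy: ∂f_2/∂x - ∂f_1/∂y = ∂(-2*y*z)/∂x - ∂(y*(2*x - y))/∂y = -2*x + 2*y
  coefficient of dx ∧ dz: ∂f_3/∂x - ∂f_1/∂z = ∂(-x^2)/∂x - ∂(y*(2*x - y))/∂z = -2*x
  coefficient of dy ∧ dz: ∂f_3/∂y - ∂f_2/∂z = ∂(-x^2)/∂y - ∂(-2*y*z)/∂z = 2*y
Assembling: d(omega) = (-2*x + 2*y) dx ∧ dy + (-2*x) dx ∧ dz + (2*y) dy ∧ dz.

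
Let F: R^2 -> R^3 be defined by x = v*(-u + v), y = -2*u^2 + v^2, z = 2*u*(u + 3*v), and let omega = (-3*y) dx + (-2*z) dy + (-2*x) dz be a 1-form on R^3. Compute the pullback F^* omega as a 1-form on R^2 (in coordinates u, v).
F^* omega = (16*u^3 + 50*u^2*v + 4*u*v^2 - 9*v^3) du + (-6*u^3 + 16*u^2*v - 33*u*v^2 - 6*v^3) dv

Using F^*(f dg) = (f ∘ F) d(g ∘ F), substitute each coordinate x_i by F_i(u, v) in f_i, and replace dx_i by d F_i = (∂F_i/∂u) du + (∂F_i/∂v) dv.
  For the x component: f_1(F) = 6*u^2 - 3*v^2; d F_1 = (-v) du + (-u + 2*v) dv
  For the y component: f_2(F) = 4*u*(-u - 3*v); d F_2 = (-4*u) du + (2*v) dv
  For the z component: f_3(F) = 2*v*(u - v); d F_3 = (4*u + 6*v) du + (6*u) dv
Combining and collecting du, dv coefficients:
  coeff of du: 16*u^3 + 50*u^2*v + 4*u*v^2 - 9*v^3
  coeff of dv: -6*u^3 + 16*u^2*v - 33*u*v^2 - 6*v^3
F^* omega = (16*u^3 + 50*u^2*v + 4*u*v^2 - 9*v^3) du + (-6*u^3 + 16*u^2*v - 33*u*v^2 - 6*v^3) dv.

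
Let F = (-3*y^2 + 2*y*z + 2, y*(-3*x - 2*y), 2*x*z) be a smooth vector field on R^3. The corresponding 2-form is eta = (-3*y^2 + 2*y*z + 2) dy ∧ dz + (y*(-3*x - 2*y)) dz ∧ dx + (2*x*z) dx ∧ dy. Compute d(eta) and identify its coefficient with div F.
d(eta) = (-x - 4*y) dx ∧ dy ∧ dz; div F = -x - 4*y

For a 2-form in R^3 of the form above, applying d gives a 3-form with coefficient ∂P/∂x + ∂Q/∂y + ∂R/∂z:
  ∂P/∂x = 0
  ∂Q/∂y = -3*x - 4*y
  ∂R/∂z = 2*x
Sum = -x - 4*y, which is exactly div F.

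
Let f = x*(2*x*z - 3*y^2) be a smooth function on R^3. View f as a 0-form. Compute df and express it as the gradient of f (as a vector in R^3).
df = (4*x*z - 3*y^2) dx + (-6*x*y) dy + (2*x^2) dz; grad f = (4*x*z - 3*y^2, -6*x*y, 2*x^2)

For a 0-form f, d f = (∂f/∂x) dx + (∂f/∂y) dy + (∂f/∂z) dz. The components of the vector representation are exactly the entries of grad f in Cartesian coordinates:
  ∂f/∂x = 4*x*z - 3*y^2
  ∂f/∂y = -6*x*y
  ∂f/∂z = 2*x^2.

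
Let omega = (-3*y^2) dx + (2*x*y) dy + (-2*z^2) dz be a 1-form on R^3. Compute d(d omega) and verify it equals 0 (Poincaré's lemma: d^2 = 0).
d(d omega) = 0

Step 1: d omega = sum_{i<j} (∂f_j/∂x_i - ∂f_i/∂x_j) dx_i ∧ dx_j:
  coeff of dx ∧ dy: 8*y
  coeff of dx ∧ dz: 0
  coeff of dy ∧ dz: 0
Step 2: Apply d again to each 2-form coefficient. The only possible 3-form in R^3 is dx ∧ dy ∧ dz, with coefficient
  ∂(coeff of dy∧dz)/∂x - ∂(coeff of dx∧dz)/∂y + ∂(coeff of dx∧dy)/∂z
  = ∂/∂x (0) - ∂/∂y (0) + ∂/∂z (8*y).
Each of these terms simplifies to sums of mixed partials that cancel in pairs. The result is 0 (by equality of mixed partials for smooth functions — Schwarz / Clairaut).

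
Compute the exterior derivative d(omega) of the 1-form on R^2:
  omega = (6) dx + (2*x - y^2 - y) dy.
d(omega) = (2) dx ∧ dy

For a 1-form omega = sum_i f_i dx_i, the exterior derivative is
  d(omega) = sum_{i < j} (∂f_j/∂x_i - ∂f_i/∂x_j) dx_i ∧ dx_j.
  coefficient of dx ∧ dy: ∂f_2/∂x - ∂f_1/∂y = ∂(2*x - y^2 - y)/∂x - ∂(6)/∂y = 2
Assembling: d(omega) = (2) dx ∧ dy.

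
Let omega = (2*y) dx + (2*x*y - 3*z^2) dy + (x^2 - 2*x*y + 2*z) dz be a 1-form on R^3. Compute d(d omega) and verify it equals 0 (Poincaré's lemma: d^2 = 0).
d(d omega) = 0

Step 1: d omega = sum_{i<j} (∂f_j/∂x_i - ∂f_i/∂x_j) dx_i ∧ dx_j:
  coeff of dx ∧ dy: 2*y - 2
  coeff of dx ∧ dz: 2*x - 2*y
  coeff of dy ∧ dz: -2*x + 6*z
Step 2: Apply d again to each 2-form coefficient. The only possible 3-form in R^3 is dx ∧ dy ∧ dz, with coefficient
  ∂(coeff of dy∧dz)/∂x - ∂(coeff of dx∧dz)/∂y + ∂(coeff of dx∧dy)/∂z
  = ∂/∂x (-2*x + 6*z) - ∂/∂y (2*x - 2*y) + ∂/∂z (2*y - 2).
Each of these terms simplifies to sums of mixed partials that cancel in pairs. The result is 0 (by equality of mixed partials for smooth functions — Schwarz / Clairaut).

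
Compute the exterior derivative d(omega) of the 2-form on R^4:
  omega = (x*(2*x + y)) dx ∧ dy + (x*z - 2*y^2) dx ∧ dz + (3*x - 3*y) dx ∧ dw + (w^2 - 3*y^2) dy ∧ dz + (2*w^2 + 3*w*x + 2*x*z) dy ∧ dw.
d(omega) = (4*y) dx ∧ dy ∧ dz + (3*w + 2*z + 3) dx ∧ dy ∧ dw + (2*w - 2*x) dy ∧ dz ∧ dw

For a 2-form omega = sum_{i<j} g_{ij} dx_i ∧ dx_j, the exterior derivative is
  d(omega) = sum_{i<j} d(g_{ij}) ∧ dx_i ∧ dx_j = sum_{i<j, k} (∂g_{ij}/∂x_k) dx_k ∧ dx_i ∧ dx_j.
Expand each term, using dx_k ∧ dx_i ∧ dx_j = sgn(permutation) dx_{(a)} ∧ dx_{(b)} ∧ dx_{(c)} with (a < b < c) sorted:
  d(x*z - 2*y^2) includes (∂/∂y)(x*z - 2*y^2) dy = (-4*y) dy, which multiplied by dx ∧ dz gives (4*y) dx ∧ dy ∧ dz
  d(3*x - 3*y) includes (∂/∂y)(3*x - 3*y) dy = (-3) dy, which multiplied by dx ∧ dw gives (3) dx ∧ dy ∧ dw
  d(w^2 - 3*y^2) includes (∂/∂w)(w^2 - 3*y^2) dw = (2*w) dw, which multiplied by dy ∧ dz gives (2*w) dy ∧ dz ∧ dw
  d(2*w^2 + 3*w*x + 2*x*z) includes (∂/∂x)(2*w^2 + 3*w*x + 2*x*z) dx = (3*w + 2*z) dx, which multiplied by dy ∧ dw gives (3*w + 2*z) dx ∧ dy ∧ dw
  d(2*w^2 + 3*w*x + 2*x*z) includes (∂/∂z)(2*w^2 + 3*w*x + 2*x*z) dz = (2*x) dz, which multiplied by dy ∧ dw gives (-2*x) dy ∧ dz ∧ dw
Collecting like 3-forms: d(omega) = (4*y) dx ∧ dy ∧ dz + (3*w + 2*z + 3) dx ∧ dy ∧ dw + (2*w - 2*x) dy ∧ dz ∧ dw.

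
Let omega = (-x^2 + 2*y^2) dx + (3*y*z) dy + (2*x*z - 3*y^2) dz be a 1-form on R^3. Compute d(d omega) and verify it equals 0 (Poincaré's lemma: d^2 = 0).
d(d omega) = 0

Step 1: d omega = sum_{i<j} (∂f_j/∂x_i - ∂f_i/∂x_j) dx_i ∧ dx_j:
  coeff of dx ∧ dy: -4*y
  coeff of dx ∧ dz: 2*z
  coeff of dy ∧ dz: -9*y
Step 2: Apply d again to each 2-form coefficient. The only possible 3-form in R^3 is dx ∧ dy ∧ dz, with coefficient
  ∂(coeff of dy∧dz)/∂x - ∂(coeff of dx∧dz)/∂y + ∂(coeff of dx∧dy)/∂z
  = ∂/∂x (-9*y) - ∂/∂y (2*z) + ∂/∂z (-4*y).
Each of these terms simplifies to sums of mixed partials that cancel in pairs. The result is 0 (by equality of mixed partials for smooth functions — Schwarz / Clairaut).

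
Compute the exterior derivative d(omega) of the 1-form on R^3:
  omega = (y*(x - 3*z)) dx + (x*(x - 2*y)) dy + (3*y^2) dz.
d(omega) = (x - 2*y + 3*z) dx ∧ dy + (3*y) dx ∧ dz + (6*y) dy ∧ dz

For a 1-form omega = sum_i f_i dx_i, the exterior derivative is
  d(omega) = sum_{i < j} (∂f_j/∂x_i - ∂f_i/∂x_j) dx_i ∧ dx_j.
  coefficient of dx ∧ dy: ∂f_2/∂x - ∂f_1/∂y = ∂(x*(x - 2*y))/∂x - ∂(y*(x - 3*z))/∂y = x - 2*y + 3*z
  coefficient of dx ∧ dz: ∂f_3/∂x - ∂f_1/∂z = ∂(3*y^2)/∂x - ∂(y*(x - 3*z))/∂z = 3*y
  coefficient of dy ∧ dz: ∂f_3/∂y - ∂f_2/∂z = ∂(3*y^2)/∂y - ∂(x*(x - 2*y))/∂z = 6*y
Assembling: d(omega) = (x - 2*y + 3*z) dx ∧ dy + (3*y) dx ∧ dz + (6*y) dy ∧ dz.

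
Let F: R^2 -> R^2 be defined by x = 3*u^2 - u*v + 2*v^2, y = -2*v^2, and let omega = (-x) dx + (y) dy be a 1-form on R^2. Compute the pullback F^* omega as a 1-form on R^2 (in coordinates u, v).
F^* omega = (-18*u^3 + 9*u^2*v - 13*u*v^2 + 2*v^3) du + (u*(3*u^2 - 13*u*v + 6*v^2)) dv

Using F^*(f dg) = (f ∘ F) d(g ∘ F), substitute each coordinate x_i by F_i(u, v) in f_i, and replace dx_i by d F_i = (∂F_i/∂u) du + (∂F_i/∂v) dv.
  For the x component: f_1(F) = -3*u^2 + u*v - 2*v^2; d F_1 = (6*u - v) du + (-u + 4*v) dv
  For the y component: f_2(F) = -2*v^2; d F_2 = (0) du + (-4*v) dv
Combining and collecting du, dv coefficients:
  coeff of du: -18*u^3 + 9*u^2*v - 13*u*v^2 + 2*v^3
  coeff of dv: u*(3*u^2 - 13*u*v + 6*v^2)
F^* omega = (-18*u^3 + 9*u^2*v - 13*u*v^2 + 2*v^3) du + (u*(3*u^2 - 13*u*v + 6*v^2)) dv.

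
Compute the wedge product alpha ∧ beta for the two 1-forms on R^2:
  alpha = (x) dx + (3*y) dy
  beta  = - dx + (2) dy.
alpha ∧ beta = (2*x + 3*y) dx ∧ dy

Distribute the wedge, using dx_i ∧ dx_j = -dx_j ∧ dx_i and dx_i ∧ dx_i = 0. For each pair (i, j) with i < j, the coefficient of dx_i ∧ dx_j in alpha ∧ beta is (alpha_i * beta_j - alpha_j * beta_i). Collecting: alpha ∧ beta = (2*x + 3*y) dx ∧ dy.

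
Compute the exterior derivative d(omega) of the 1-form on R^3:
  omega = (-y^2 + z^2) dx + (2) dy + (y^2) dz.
d(omega) = (2*y) dx ∧ dy + (-2*z) dx ∧ dz + (2*y) dy ∧ dz

For a 1-form omega = sum_i f_i dx_i, the exterior derivative is
  d(omega) = sum_{i < j} (∂f_j/∂x_i - ∂f_i/∂x_j) dx_i ∧ dx_j.
  coefficient of dx ∧ dy: ∂f_2/∂x - ∂f_1/∂y = ∂(2)/∂x - ∂(-y^2 + z^2)/∂y = 2*y
  coefficient of dx ∧ dz: ∂f_3/∂x - ∂f_1/∂z = ∂(y^2)/∂x - ∂(-y^2 + z^2)/∂z = -2*z
  coefficient of dy ∧ dz: ∂f_3/∂y - ∂f_2/∂z = ∂(y^2)/∂y - ∂(2)/∂z = 2*y
Assembling: d(omega) = (2*y) dx ∧ dy + (-2*z) dx ∧ dz + (2*y) dy ∧ dz.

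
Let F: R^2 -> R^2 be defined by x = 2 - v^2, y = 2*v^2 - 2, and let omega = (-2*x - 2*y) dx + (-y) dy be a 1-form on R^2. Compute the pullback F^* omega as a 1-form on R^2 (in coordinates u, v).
F^* omega = (4*v*(2 - v^2)) dv

Using F^*(f dg) = (f ∘ F) d(g ∘ F), substitute each coordinate x_i by F_i(u, v) in f_i, and replace dx_i by d F_i = (∂F_i/∂u) du + (∂F_i/∂v) dv.
  For the x component: f_1(F) = -2*v^2; d F_1 = (0) du + (-2*v) dv
  For the y component: f_2(F) = 2 - 2*v^2; d F_2 = (0) du + (4*v) dv
Combining and collecting du, dv coefficients:
  coeff of du: 0
  coeff of dv: 4*v*(2 - v^2)
F^* omega = (4*v*(2 - v^2)) dv.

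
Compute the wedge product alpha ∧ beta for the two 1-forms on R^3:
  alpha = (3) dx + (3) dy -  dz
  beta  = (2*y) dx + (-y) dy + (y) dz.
alpha ∧ beta = (-9*y) dx ∧ dy + (5*y) dx ∧ dz + (2*y) dy ∧ dz

Distribute the wedge, using dx_i ∧ dx_j = -dx_j ∧ dx_i and dx_i ∧ dx_i = 0. For each pair (i, j) with i < j, the coefficient of dx_i ∧ dx_j in alpha ∧ beta is (alpha_i * beta_j - alpha_j * beta_i). Collecting: alpha ∧ beta = (-9*y) dx ∧ dy + (5*y) dx ∧ dz + (2*y) dy ∧ dz.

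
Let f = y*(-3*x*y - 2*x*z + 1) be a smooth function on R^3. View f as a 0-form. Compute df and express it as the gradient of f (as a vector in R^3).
df = (y*(-3*y - 2*z)) dx + (-6*x*y - 2*x*z + 1) dy + (-2*x*y) dz; grad f = (y*(-3*y - 2*z), -6*x*y - 2*x*z + 1, -2*x*y)

For a 0-form f, d f = (∂f/∂x) dx + (∂f/∂y) dy + (∂f/∂z) dz. The components of the vector representation are exactly the entries of grad f in Cartesian coordinates:
  ∂f/∂x = y*(-3*y - 2*z)
  ∂f/∂y = -6*x*y - 2*x*z + 1
  ∂f/∂z = -2*x*y.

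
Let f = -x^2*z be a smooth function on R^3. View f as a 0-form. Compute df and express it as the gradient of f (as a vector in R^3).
df = (-2*x*z) dx + (0) dy + (-x^2) dz; grad f = (-2*x*z, 0, -x^2)

For a 0-form f, d f = (∂f/∂x) dx + (∂f/∂y) dy + (∂f/∂z) dz. The components of the vector representation are exactly the entries of grad f in Cartesian coordinates:
  ∂f/∂x = -2*x*z
  ∂f/∂y = 0
  ∂f/∂z = -x^2.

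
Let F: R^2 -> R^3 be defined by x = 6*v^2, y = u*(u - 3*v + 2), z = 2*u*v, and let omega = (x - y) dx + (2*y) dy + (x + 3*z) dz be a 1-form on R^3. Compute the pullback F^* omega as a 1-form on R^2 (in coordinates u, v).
F^* omega = (4*u^3 - 18*u^2*v + 12*u^2 + 30*u*v^2 - 24*u*v + 8*u + 12*v^3) du + (-6*u^3 + 18*u^2*v - 12*u^2 + 48*u*v^2 - 24*u*v + 72*v^3) dv

Using F^*(f dg) = (f ∘ F) d(g ∘ F), substitute each coordinate x_i by F_i(u, v) in f_i, and replace dx_i by d F_i = (∂F_i/∂u) du + (∂F_i/∂v) dv.
  For the x component: f_1(F) = -u^2 + 3*u*v - 2*u + 6*v^2; d F_1 = (0) du + (12*v) dv
  For the y component: f_2(F) = 2*u*(u - 3*v + 2); d F_2 = (2*u - 3*v + 2) du + (-3*u) dv
  For the z component: f_3(F) = 6*v*(u + v); d F_3 = (2*v) du + (2*u) dv
Combining and collecting du, dv coefficients:
  coeff of du: 4*u^3 - 18*u^2*v + 12*u^2 + 30*u*v^2 - 24*u*v + 8*u + 12*v^3
  coeff of dv: -6*u^3 + 18*u^2*v - 12*u^2 + 48*u*v^2 - 24*u*v + 72*v^3
F^* omega = (4*u^3 - 18*u^2*v + 12*u^2 + 30*u*v^2 - 24*u*v + 8*u + 12*v^3) du + (-6*u^3 + 18*u^2*v - 12*u^2 + 48*u*v^2 - 24*u*v + 72*v^3) dv.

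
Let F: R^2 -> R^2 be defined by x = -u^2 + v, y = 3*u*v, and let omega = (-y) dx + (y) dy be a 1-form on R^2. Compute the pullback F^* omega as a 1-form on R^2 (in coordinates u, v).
F^* omega = (3*u*v*(2*u + 3*v)) du + (3*u*v*(3*u - 1)) dv

Using F^*(f dg) = (f ∘ F) d(g ∘ F), substitute each coordinate x_i by F_i(u, v) in f_i, and replace dx_i by d F_i = (∂F_i/∂u) du + (∂F_i/∂v) dv.
  For the x component: f_1(F) = -3*u*v; d F_1 = (-2*u) du + (1) dv
  For the y component: f_2(F) = 3*u*v; d F_2 = (3*v) du + (3*u) dv
Combining and collecting du, dv coefficients:
  coeff of du: 3*u*v*(2*u + 3*v)
  coeff of dv: 3*u*v*(3*u - 1)
F^* omega = (3*u*v*(2*u + 3*v)) du + (3*u*v*(3*u - 1)) dv.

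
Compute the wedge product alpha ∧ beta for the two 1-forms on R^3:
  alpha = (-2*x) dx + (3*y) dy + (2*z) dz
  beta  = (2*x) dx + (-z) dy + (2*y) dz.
alpha ∧ beta = (2*x*(-3*y + z)) dx ∧ dy + (-4*x*(y + z)) dx ∧ dz + (6*y^2 + 2*z^2) dy ∧ dz

Distribute the wedge, using dx_i ∧ dx_j = -dx_j ∧ dx_i and dx_i ∧ dx_i = 0. For each pair (i, j) with i < j, the coefficient of dx_i ∧ dx_j in alpha ∧ beta is (alpha_i * beta_j - alpha_j * beta_i). Collecting: alpha ∧ beta = (2*x*(-3*y + z)) dx ∧ dy + (-4*x*(y + z)) dx ∧ dz + (6*y^2 + 2*z^2) dy ∧ dz.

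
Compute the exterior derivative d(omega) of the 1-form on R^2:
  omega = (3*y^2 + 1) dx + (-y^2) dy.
d(omega) = (-6*y) dx ∧ dy

For a 1-form omega = sum_i f_i dx_i, the exterior derivative is
  d(omega) = sum_{i < j} (∂f_j/∂x_i - ∂f_i/∂x_j) dx_i ∧ dx_j.
  coefficient of dx ∧ dy: ∂f_2/∂x - ∂f_1/∂y = ∂(-y^2)/∂x - ∂(3*y^2 + 1)/∂y = -6*y
Assembling: d(omega) = (-6*y) dx ∧ dy.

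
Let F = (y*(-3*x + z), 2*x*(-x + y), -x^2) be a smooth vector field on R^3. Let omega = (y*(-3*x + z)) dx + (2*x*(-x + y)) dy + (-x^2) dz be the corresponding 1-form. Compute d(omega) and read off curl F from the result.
d(omega) = (0) dy ∧ dz + (2*x + y) dz ∧ dx + (-x + 2*y - z) dx ∧ dy; curl F = (0, 2*x + y, -x + 2*y - z)

d omega = sum_{i<j} (∂f_j/∂x_i - ∂f_i/∂x_j) dx_i ∧ dx_j. Under the identification (dy ∧ dz, dz ∧ dx, dx ∧ dy) ↔ (e_x, e_y, e_z), the coefficients are exactly the components of curl F. Compute:
  ∂R/∂y - ∂Q/∂z = (0) - (0) = 0
  ∂P/∂z - ∂R/∂x = (y) - (-2*x) = 2*x + y
  ∂Q/∂x - ∂P/∂y = (-4*x + 2*y) - (-3*x + z) = -x + 2*y - z.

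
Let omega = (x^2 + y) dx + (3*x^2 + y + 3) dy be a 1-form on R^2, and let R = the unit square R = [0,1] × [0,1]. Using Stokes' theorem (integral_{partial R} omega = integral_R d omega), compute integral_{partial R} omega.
integral_(partial R) omega = 2

Stokes: integral_partial_R omega = integral_R d omega with d omega = (∂Q/∂x - ∂P/∂y) dx ∧ dy.
  ∂Q/∂x = 6*x
  ∂P/∂y = 1
  integrand = ∂Q/∂x - ∂P/∂y = 6*x - 1.
Integrating over R: integral_0^1 integral_0^1 (6*x - 1) dx dy = 2.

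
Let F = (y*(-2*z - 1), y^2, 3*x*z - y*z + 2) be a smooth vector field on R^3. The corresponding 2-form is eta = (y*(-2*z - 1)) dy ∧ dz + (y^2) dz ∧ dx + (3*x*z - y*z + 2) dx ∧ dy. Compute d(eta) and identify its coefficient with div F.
d(eta) = (3*x + y) dx ∧ dy ∧ dz; div F = 3*x + y

For a 2-form in R^3 of the form above, applying d gives a 3-form with coefficient ∂P/∂x + ∂Q/∂y + ∂R/∂z:
  ∂P/∂x = 0
  ∂Q/∂y = 2*y
  ∂R/∂z = 3*x - y
Sum = 3*x + y, which is exactly div F.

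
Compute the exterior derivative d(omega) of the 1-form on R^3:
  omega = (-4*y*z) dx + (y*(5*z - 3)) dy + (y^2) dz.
d(omega) = (4*z) dx ∧ dy + (4*y) dx ∧ dz + (-3*y) dy ∧ dz

For a 1-form omega = sum_i f_i dx_i, the exterior derivative is
  d(omega) = sum_{i < j} (∂f_j/∂x_i - ∂f_i/∂x_j) dx_i ∧ dx_j.
  coefficient of dx ∧ dy: ∂f_2/∂x - ∂f_1/∂y = ∂(y*(5*z - 3))/∂x - ∂(-4*y*z)/∂y = 4*z
  coefficient of dx ∧ dz: ∂f_3/∂x - ∂f_1/∂z = ∂(y^2)/∂x - ∂(-4*y*z)/∂z = 4*y
  coefficient of dy ∧ dz: ∂f_3/∂y - ∂f_2/∂z = ∂(y^2)/∂y - ∂(y*(5*z - 3))/∂z = -3*y
Assembling: d(omega) = (4*z) dx ∧ dy + (4*y) dx ∧ dz + (-3*y) dy ∧ dz.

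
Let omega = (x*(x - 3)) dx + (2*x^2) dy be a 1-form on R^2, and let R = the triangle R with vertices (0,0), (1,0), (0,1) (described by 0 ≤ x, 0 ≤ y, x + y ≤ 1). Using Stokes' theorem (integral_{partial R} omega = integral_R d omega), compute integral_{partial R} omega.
integral_(partial R) omega = 2/3

Stokes: integral_partial_R omega = integral_R d omega with d omega = (∂Q/∂x - ∂P/∂y) dx ∧ dy.
  ∂Q/∂x = 4*x
  ∂P/∂y = 0
  integrand = ∂Q/∂x - ∂P/∂y = 4*x.
Integrating over R: integral_0^1 integral_0^{1-x} (4*x) dy dx = 2/3.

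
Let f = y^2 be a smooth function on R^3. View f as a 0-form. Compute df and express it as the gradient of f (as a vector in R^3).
df = (0) dx + (2*y) dy + (0) dz; grad f = (0, 2*y, 0)

For a 0-form f, d f = (∂f/∂x) dx + (∂f/∂y) dy + (∂f/∂z) dz. The components of the vector representation are exactly the entries of grad f in Cartesian coordinates:
  ∂f/∂x = 0
  ∂f/∂y = 2*y
  ∂f/∂z = 0.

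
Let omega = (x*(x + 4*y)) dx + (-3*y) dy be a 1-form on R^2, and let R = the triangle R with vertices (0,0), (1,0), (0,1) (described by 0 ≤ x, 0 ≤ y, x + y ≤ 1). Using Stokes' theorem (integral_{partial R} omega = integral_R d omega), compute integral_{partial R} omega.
integral_(partial R) omega = -2/3

Stokes: integral_partial_R omega = integral_R d omega with d omega = (∂Q/∂x - ∂P/∂y) dx ∧ dy.
  ∂Q/∂x = 0
  ∂P/∂y = 4*x
  integrand = ∂Q/∂x - ∂P/∂y = -4*x.
Integrating over R: integral_0^1 integral_0^{1-x} (-4*x) dy dx = -2/3.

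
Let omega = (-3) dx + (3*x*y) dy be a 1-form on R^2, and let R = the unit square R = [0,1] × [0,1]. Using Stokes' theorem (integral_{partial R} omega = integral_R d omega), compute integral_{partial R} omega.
integral_(partial R) omega = 3/2

Stokes: integral_partial_R omega = integral_R d omega with d omega = (∂Q/∂x - ∂P/∂y) dx ∧ dy.
  ∂Q/∂x = 3*y
  ∂P/∂y = 0
  integrand = ∂Q/∂x - ∂P/∂y = 3*y.
Integrating over R: integral_0^1 integral_0^1 (3*y) dx dy = 3/2.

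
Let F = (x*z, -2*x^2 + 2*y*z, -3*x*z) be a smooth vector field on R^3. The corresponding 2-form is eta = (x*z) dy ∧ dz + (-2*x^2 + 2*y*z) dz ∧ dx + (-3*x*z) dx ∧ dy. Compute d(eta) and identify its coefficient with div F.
d(eta) = (-3*x + 3*z) dx ∧ dy ∧ dz; div F = -3*x + 3*z

For a 2-form in R^3 of the form above, applying d gives a 3-form with coefficient ∂P/∂x + ∂Q/∂y + ∂R/∂z:
  ∂P/∂x = z
  ∂Q/∂y = 2*z
  ∂R/∂z = -3*x
Sum = -3*x + 3*z, which is exactly div F.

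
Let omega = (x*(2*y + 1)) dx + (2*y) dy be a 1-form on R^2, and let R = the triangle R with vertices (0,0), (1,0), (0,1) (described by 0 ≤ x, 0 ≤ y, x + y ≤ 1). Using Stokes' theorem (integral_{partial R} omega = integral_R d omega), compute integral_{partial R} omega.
integral_(partial R) omega = -1/3

Stokes: integral_partial_R omega = integral_R d omega with d omega = (∂Q/∂x - ∂P/∂y) dx ∧ dy.
  ∂Q/∂x = 0
  ∂P/∂y = 2*x
  integrand = ∂Q/∂x - ∂P/∂y = -2*x.
Integrating over R: integral_0^1 integral_0^{1-x} (-2*x) dy dx = -1/3.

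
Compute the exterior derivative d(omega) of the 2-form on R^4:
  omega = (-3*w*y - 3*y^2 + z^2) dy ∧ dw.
d(omega) = (-2*z) dy ∧ dz ∧ dw

For a 2-form omega = sum_{i<j} g_{ij} dx_i ∧ dx_j, the exterior derivative is
  d(omega) = sum_{i<j} d(g_{ij}) ∧ dx_i ∧ dx_j = sum_{i<j, k} (∂g_{ij}/∂x_k) dx_k ∧ dx_i ∧ dx_j.
Expand each term, using dx_k ∧ dx_i ∧ dx_j = sgn(permutation) dx_{(a)} ∧ dx_{(b)} ∧ dx_{(c)} with (a < b < c) sorted:
  d(-3*w*y - 3*y^2 + z^2) includes (∂/∂z)(-3*w*y - 3*y^2 + z^2) dz = (2*z) dz, which multiplied by dy ∧ dw gives (-2*z) dy ∧ dz ∧ dw
Collecting like 3-forms: d(omega) = (-2*z) dy ∧ dz ∧ dw.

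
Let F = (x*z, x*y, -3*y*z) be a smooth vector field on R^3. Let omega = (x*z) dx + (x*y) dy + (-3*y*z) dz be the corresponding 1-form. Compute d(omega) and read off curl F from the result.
d(omega) = (-3*z) dy ∧ dz + (x) dz ∧ dx + (y) dx ∧ dy; curl F = (-3*z, x, y)

d omega = sum_{i<j} (∂f_j/∂x_i - ∂f_i/∂x_j) dx_i ∧ dx_j. Under the identification (dy ∧ dz, dz ∧ dx, dx ∧ dy) ↔ (e_x, e_y, e_z), the coefficients are exactly the components of curl F. Compute:
  ∂R/∂y - ∂Q/∂z = (-3*z) - (0) = -3*z
  ∂P/∂z - ∂R/∂x = (x) - (0) = x
  ∂Q/∂x - ∂P/∂y = (y) - (0) = y.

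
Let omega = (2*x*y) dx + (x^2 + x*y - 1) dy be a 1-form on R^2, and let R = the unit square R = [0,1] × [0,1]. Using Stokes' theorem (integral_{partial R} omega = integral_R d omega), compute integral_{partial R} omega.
integral_(partial R) omega = 1/2

Stokes: integral_partial_R omega = integral_R d omega with d omega = (∂Q/∂x - ∂P/∂y) dx ∧ dy.
  ∂Q/∂x = 2*x + y
  ∂P/∂y = 2*x
  integrand = ∂Q/∂x - ∂P/∂y = y.
Integrating over R: integral_0^1 integral_0^1 (y) dx dy = 1/2.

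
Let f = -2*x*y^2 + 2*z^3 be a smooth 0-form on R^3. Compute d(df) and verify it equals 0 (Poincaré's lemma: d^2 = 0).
d(df) = 0

Step 1: df = sum_i (∂f/∂x_i) dx_i = (-2*y^2) dx + (-4*x*y) dy + (6*z^2) dz.
Step 2: Apply d again. Using the 1-form formula, the coefficient of dx ∧ dy in d(df) is ∂^2 f/∂x ∂y - ∂^2 f/∂y ∂x = (-4*y) - (-4*y) = 0 (equality of mixed partials for smooth f).
Similarly for dx ∧ dz and dy ∧ dz — all coefficients vanish. So d(df) = 0.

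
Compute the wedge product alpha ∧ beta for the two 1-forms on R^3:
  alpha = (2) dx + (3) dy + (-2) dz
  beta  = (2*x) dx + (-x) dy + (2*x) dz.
alpha ∧ beta = (-8*x) dx ∧ dy + (8*x) dx ∧ dz + (4*x) dy ∧ dz

Distribute the wedge, using dx_i ∧ dx_j = -dx_j ∧ dx_i and dx_i ∧ dx_i = 0. For each pair (i, j) with i < j, the coefficient of dx_i ∧ dx_j in alpha ∧ beta is (alpha_i * beta_j - alpha_j * beta_i). Collecting: alpha ∧ beta = (-8*x) dx ∧ dy + (8*x) dx ∧ dz + (4*x) dy ∧ dz.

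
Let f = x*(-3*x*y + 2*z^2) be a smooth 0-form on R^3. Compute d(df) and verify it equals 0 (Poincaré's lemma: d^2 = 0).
d(df) = 0

Step 1: df = sum_i (∂f/∂x_i) dx_i = (-6*x*y + 2*z^2) dx + (-3*x^2) dy + (4*x*z) dz.
Step 2: Apply d again. Using the 1-form formula, the coefficient of dx ∧ dy in d(df) is ∂^2 f/∂x ∂y - ∂^2 f/∂y ∂x = (-6*x) - (-6*x) = 0 (equality of mixed partials for smooth f).
Similarly for dx ∧ dz and dy ∧ dz — all coefficients vanish. So d(df) = 0.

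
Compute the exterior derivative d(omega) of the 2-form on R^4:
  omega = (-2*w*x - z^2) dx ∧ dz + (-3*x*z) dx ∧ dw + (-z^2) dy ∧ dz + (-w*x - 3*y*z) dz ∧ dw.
d(omega) = (-w + x) dx ∧ dz ∧ dw + (-3*z) dy ∧ dz ∧ dw

For a 2-form omega = sum_{i<j} g_{ij} dx_i ∧ dx_j, the exterior derivative is
  d(omega) = sum_{i<j} d(g_{ij}) ∧ dx_i ∧ dx_j = sum_{i<j, k} (∂g_{ij}/∂x_k) dx_k ∧ dx_i ∧ dx_j.
Expand each term, using dx_k ∧ dx_i ∧ dx_j = sgn(permutation) dx_{(a)} ∧ dx_{(b)} ∧ dx_{(c)} with (a < b < c) sorted:
  d(-2*w*x - z^2) includes (∂/∂w)(-2*w*x - z^2) dw = (-2*x) dw, which multiplied by dx ∧ dz gives (-2*x) dx ∧ dz ∧ dw
  d(-3*x*z) includes (∂/∂z)(-3*x*z) dz = (-3*x) dz, which multiplied by dx ∧ dw gives (3*x) dx ∧ dz ∧ dw
  d(-w*x - 3*y*z) includes (∂/∂x)(-w*x - 3*y*z) dx = (-w) dx, which multiplied by dz ∧ dw gives (-w) dx ∧ dz ∧ dw
  d(-w*x - 3*y*z) includes (∂/∂y)(-w*x - 3*y*z) dy = (-3*z) dy, which multiplied by dz ∧ dw gives (-3*z) dy ∧ dz ∧ dw
Collecting like 3-forms: d(omega) = (-w + x) dx ∧ dz ∧ dw + (-3*z) dy ∧ dz ∧ dw.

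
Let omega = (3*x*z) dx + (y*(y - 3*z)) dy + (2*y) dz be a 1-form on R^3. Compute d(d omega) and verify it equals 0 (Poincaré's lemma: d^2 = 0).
d(d omega) = 0

Step 1: d omega = sum_{i<j} (∂f_j/∂x_i - ∂f_i/∂x_j) dx_i ∧ dx_j:
  coeff of dx ∧ dy: 0
  coeff of dx ∧ dz: -3*x
  coeff of dy ∧ dz: 3*y + 2
Step 2: Apply d again to each 2-form coefficient. The only possible 3-form in R^3 is dx ∧ dy ∧ dz, with coefficient
  ∂(coeff of dy∧dz)/∂x - ∂(coeff of dx∧dz)/∂y + ∂(coeff of dx∧dy)/∂z
  = ∂/∂x (3*y + 2) - ∂/∂y (-3*x) + ∂/∂z (0).
Each of these terms simplifies to sums of mixed partials that cancel in pairs. The result is 0 (by equality of mixed partials for smooth functions — Schwarz / Clairaut).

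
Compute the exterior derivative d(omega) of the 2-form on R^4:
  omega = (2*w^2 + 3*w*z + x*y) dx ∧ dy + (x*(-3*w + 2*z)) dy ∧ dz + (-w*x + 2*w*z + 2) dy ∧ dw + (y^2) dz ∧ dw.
d(omega) = (2*z) dx ∧ dy ∧ dz + (3*w + 3*z) dx ∧ dy ∧ dw + (-2*w - 3*x + 2*y) dy ∧ dz ∧ dw

For a 2-form omega = sum_{i<j} g_{ij} dx_i ∧ dx_j, the exterior derivative is
  d(omega) = sum_{i<j} d(g_{ij}) ∧ dx_i ∧ dx_j = sum_{i<j, k} (∂g_{ij}/∂x_k) dx_k ∧ dx_i ∧ dx_j.
Expand each term, using dx_k ∧ dx_i ∧ dx_j = sgn(permutation) dx_{(a)} ∧ dx_{(b)} ∧ dx_{(c)} with (a < b < c) sorted:
  d(2*w^2 + 3*w*z + x*y) includes (∂/∂z)(2*w^2 + 3*w*z + x*y) dz = (3*w) dz, which multiplied by dx ∧ dy gives (3*w) dx ∧ dy ∧ dz
  d(2*w^2 + 3*w*z + x*y) includes (∂/∂w)(2*w^2 + 3*w*z + x*y) dw = (4*w + 3*z) dw, which multiplied by dx ∧ dy gives (4*w + 3*z) dx ∧ dy ∧ dw
  d(x*(-3*w + 2*z)) includes (∂/∂x)(x*(-3*w + 2*z)) dx = (-3*w + 2*z) dx, which multiplied by dy ∧ dz gives (-3*w + 2*z) dx ∧ dy ∧ dz
  d(x*(-3*w + 2*z)) includes (∂/∂w)(x*(-3*w + 2*z)) dw = (-3*x) dw, which multiplied by dy ∧ dz gives (-3*x) dy ∧ dz ∧ dw
  d(-w*x + 2*w*z + 2) includes (∂/∂x)(-w*x + 2*w*z + 2) dx = (-w) dx, which multiplied by dy ∧ dw gives (-w) dx ∧ dy ∧ dw
  d(-w*x + 2*w*z + 2) includes (∂/∂z)(-w*x + 2*w*z + 2) dz = (2*w) dz, which multiplied by dy ∧ dw gives (-2*w) dy ∧ dz ∧ dw
  d(y^2) includes (∂/∂y)(y^2) dy = (2*y) dy, which multiplied by dz ∧ dw gives (2*y) dy ∧ dz ∧ dw
Collecting like 3-forms: d(omega) = (2*z) dx ∧ dy ∧ dz + (3*w + 3*z) dx ∧ dy ∧ dw + (-2*w - 3*x + 2*y) dy ∧ dz ∧ dw.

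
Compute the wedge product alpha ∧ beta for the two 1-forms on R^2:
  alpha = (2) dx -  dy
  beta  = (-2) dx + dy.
alpha ∧ beta = 0

Distribute the wedge, using dx_i ∧ dx_j = -dx_j ∧ dx_i and dx_i ∧ dx_i = 0. For each pair (i, j) with i < j, the coefficient of dx_i ∧ dx_j in alpha ∧ beta is (alpha_i * beta_j - alpha_j * beta_i). Collecting: alpha ∧ beta = 0.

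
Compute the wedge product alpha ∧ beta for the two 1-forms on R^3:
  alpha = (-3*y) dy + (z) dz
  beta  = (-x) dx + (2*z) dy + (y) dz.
alpha ∧ beta = (-3*x*y) dx ∧ dy + (-3*y^2 - 2*z^2) dy ∧ dz + (x*z) dx ∧ dz

Distribute the wedge, using dx_i ∧ dx_j = -dx_j ∧ dx_i and dx_i ∧ dx_i = 0. For each pair (i, j) with i < j, the coefficient of dx_i ∧ dx_j in alpha ∧ beta is (alpha_i * beta_j - alpha_j * beta_i). Collecting: alpha ∧ beta = (-3*x*y) dx ∧ dy + (-3*y^2 - 2*z^2) dy ∧ dz + (x*z) dx ∧ dz.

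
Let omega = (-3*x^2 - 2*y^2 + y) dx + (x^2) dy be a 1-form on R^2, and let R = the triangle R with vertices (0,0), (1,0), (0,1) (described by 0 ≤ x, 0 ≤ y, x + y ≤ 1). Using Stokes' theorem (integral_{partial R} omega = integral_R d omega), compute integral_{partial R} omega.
integral_(partial R) omega = 1/2

Stokes: integral_partial_R omega = integral_R d omega with d omega = (∂Q/∂x - ∂P/∂y) dx ∧ dy.
  ∂Q/∂x = 2*x
  ∂P/∂y = 1 - 4*y
  integrand = ∂Q/∂x - ∂P/∂y = 2*x + 4*y - 1.
Integrating over R: integral_0^1 integral_0^{1-x} (2*x + 4*y - 1) dy dx = 1/2.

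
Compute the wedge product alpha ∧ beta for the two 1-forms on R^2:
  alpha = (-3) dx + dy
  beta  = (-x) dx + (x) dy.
alpha ∧ beta = (-2*x) dx ∧ dy

Distribute the wedge, using dx_i ∧ dx_j = -dx_j ∧ dx_i and dx_i ∧ dx_i = 0. For each pair (i, j) with i < j, the coefficient of dx_i ∧ dx_j in alpha ∧ beta is (alpha_i * beta_j - alpha_j * beta_i). Collecting: alpha ∧ beta = (-2*x) dx ∧ dy.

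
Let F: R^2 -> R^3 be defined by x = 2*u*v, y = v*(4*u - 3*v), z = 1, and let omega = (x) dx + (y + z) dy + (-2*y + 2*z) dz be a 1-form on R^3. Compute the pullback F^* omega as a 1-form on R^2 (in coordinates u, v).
F^* omega = (4*v*(5*u*v - 3*v^2 + 1)) du + (20*u^2*v - 36*u*v^2 + 4*u + 18*v^3 - 6*v) dv

Using F^*(f dg) = (f ∘ F) d(g ∘ F), substitute each coordinate x_i by F_i(u, v) in f_i, and replace dx_i by d F_i = (∂F_i/∂u) du + (∂F_i/∂v) dv.
  For the x component: f_1(F) = 2*u*v; d F_1 = (2*v) du + (2*u) dv
  For the y component: f_2(F) = 4*u*v - 3*v^2 + 1; d F_2 = (4*v) du + (4*u - 6*v) dv
  For the z component: f_3(F) = -8*u*v + 6*v^2 + 2; d F_3 = (0) du + (0) dv
Combining and collecting du, dv coefficients:
  coeff of du: 4*v*(5*u*v - 3*v^2 + 1)
  coeff of dv: 20*u^2*v - 36*u*v^2 + 4*u + 18*v^3 - 6*v
F^* omega = (4*v*(5*u*v - 3*v^2 + 1)) du + (20*u^2*v - 36*u*v^2 + 4*u + 18*v^3 - 6*v) dv.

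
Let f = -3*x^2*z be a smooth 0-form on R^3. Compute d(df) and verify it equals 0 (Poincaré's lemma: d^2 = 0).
d(df) = 0

Step 1: df = sum_i (∂f/∂x_i) dx_i = (-6*x*z) dx + (0) dy + (-3*x^2) dz.
Step 2: Apply d again. Using the 1-form formula, the coefficient of dx ∧ dy in d(df) is ∂^2 f/∂x ∂y - ∂^2 f/∂y ∂x = (0) - (0) = 0 (equality of mixed partials for smooth f).
Similarly for dx ∧ dz and dy ∧ dz — all coefficients vanish. So d(df) = 0.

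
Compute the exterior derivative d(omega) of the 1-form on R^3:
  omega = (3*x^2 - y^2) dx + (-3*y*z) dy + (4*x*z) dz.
d(omega) = (2*y) dx ∧ dy + (4*z) dx ∧ dz + (3*y) dy ∧ dz

For a 1-form omega = sum_i f_i dx_i, the exterior derivative is
  d(omega) = sum_{i < j} (∂f_j/∂x_i - ∂f_i/∂x_j) dx_i ∧ dx_j.
  coefficient of dx ∧ dy: ∂f_2/∂x - ∂f_1/∂y = ∂(-3*y*z)/∂x - ∂(3*x^2 - y^2)/∂y = 2*y
  coefficient of dx ∧ dz: ∂f_3/∂x - ∂f_1/∂z = ∂(4*x*z)/∂x - ∂(3*x^2 - y^2)/∂z = 4*z
  coefficient of dy ∧ dz: ∂f_3/∂y - ∂f_2/∂z = ∂(4*x*z)/∂y - ∂(-3*y*z)/∂z = 3*y
Assembling: d(omega) = (2*y) dx ∧ dy + (4*z) dx ∧ dz + (3*y) dy ∧ dz.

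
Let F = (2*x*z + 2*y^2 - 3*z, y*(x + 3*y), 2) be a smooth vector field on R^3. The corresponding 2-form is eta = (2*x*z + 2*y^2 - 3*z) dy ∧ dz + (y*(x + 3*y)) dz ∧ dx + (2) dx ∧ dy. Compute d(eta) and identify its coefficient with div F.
d(eta) = (x + 6*y + 2*z) dx ∧ dy ∧ dz; div F = x + 6*y + 2*z

For a 2-form in R^3 of the form above, applying d gives a 3-form with coefficient ∂P/∂x + ∂Q/∂y + ∂R/∂z:
  ∂P/∂x = 2*z
  ∂Q/∂y = x + 6*y
  ∂R/∂z = 0
Sum = x + 6*y + 2*z, which is exactly div F.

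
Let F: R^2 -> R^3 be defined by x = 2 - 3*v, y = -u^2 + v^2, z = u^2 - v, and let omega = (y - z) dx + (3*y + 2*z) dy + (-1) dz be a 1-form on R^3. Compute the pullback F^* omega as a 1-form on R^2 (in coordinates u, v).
F^* omega = (2*u*(u^2 - 3*v^2 + 2*v - 1)) du + (-2*u^2*v + 6*u^2 + 6*v^3 - 7*v^2 - 3*v + 1) dv

Using F^*(f dg) = (f ∘ F) d(g ∘ F), substitute each coordinate x_i by F_i(u, v) in f_i, and replace dx_i by d F_i = (∂F_i/∂u) du + (∂F_i/∂v) dv.
  For the x component: f_1(F) = -2*u^2 + v^2 + v; d F_1 = (0) du + (-3) dv
  For the y component: f_2(F) = -u^2 + 3*v^2 - 2*v; d F_2 = (-2*u) du + (2*v) dv
  For the z component: f_3(F) = -1; d F_3 = (2*u) du + (-1) dv
Combining and collecting du, dv coefficients:
  coeff of du: 2*u*(u^2 - 3*v^2 + 2*v - 1)
  coeff of dv: -2*u^2*v + 6*u^2 + 6*v^3 - 7*v^2 - 3*v + 1
F^* omega = (2*u*(u^2 - 3*v^2 + 2*v - 1)) du + (-2*u^2*v + 6*u^2 + 6*v^3 - 7*v^2 - 3*v + 1) dv.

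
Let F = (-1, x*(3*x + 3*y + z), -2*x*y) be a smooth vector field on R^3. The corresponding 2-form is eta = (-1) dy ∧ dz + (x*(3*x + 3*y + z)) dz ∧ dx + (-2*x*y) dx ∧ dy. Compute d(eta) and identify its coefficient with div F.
d(eta) = (3*x) dx ∧ dy ∧ dz; div F = 3*x

For a 2-form in R^3 of the form above, applying d gives a 3-form with coefficient ∂P/∂x + ∂Q/∂y + ∂R/∂z:
  ∂P/∂x = 0
  ∂Q/∂y = 3*x
  ∂R/∂z = 0
Sum = 3*x, which is exactly div F.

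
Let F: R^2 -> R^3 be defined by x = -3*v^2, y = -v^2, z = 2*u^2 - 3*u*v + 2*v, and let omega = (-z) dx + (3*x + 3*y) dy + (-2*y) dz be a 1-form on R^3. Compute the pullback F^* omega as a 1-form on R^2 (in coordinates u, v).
F^* omega = (v^2*(8*u - 6*v)) du + (4*v*(3*u^2 - 6*u*v + 6*v^2 + 4*v)) dv

Using F^*(f dg) = (f ∘ F) d(g ∘ F), substitute each coordinate x_i by F_i(u, v) in f_i, and replace dx_i by d F_i = (∂F_i/∂u) du + (∂F_i/∂v) dv.
  For the x component: f_1(F) = -2*u^2 + 3*u*v - 2*v; d F_1 = (0) du + (-6*v) dv
  For the y component: f_2(F) = -12*v^2; d F_2 = (0) du + (-2*v) dv
  For the z component: f_3(F) = 2*v^2; d F_3 = (4*u - 3*v) du + (2 - 3*u) dv
Combining and collecting du, dv coefficients:
  coeff of du: v^2*(8*u - 6*v)
  coeff of dv: 4*v*(3*u^2 - 6*u*v + 6*v^2 + 4*v)
F^* omega = (v^2*(8*u - 6*v)) du + (4*v*(3*u^2 - 6*u*v + 6*v^2 + 4*v)) dv.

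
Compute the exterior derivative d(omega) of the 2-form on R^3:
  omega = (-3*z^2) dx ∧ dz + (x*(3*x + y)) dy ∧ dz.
d(omega) = (6*x + y) dx ∧ dy ∧ dz

For a 2-form omega = sum_{i<j} g_{ij} dx_i ∧ dx_j, the exterior derivative is
  d(omega) = sum_{i<j} d(g_{ij}) ∧ dx_i ∧ dx_j = sum_{i<j, k} (∂g_{ij}/∂x_k) dx_k ∧ dx_i ∧ dx_j.
Expand each term, using dx_k ∧ dx_i ∧ dx_j = sgn(permutation) dx_{(a)} ∧ dx_{(b)} ∧ dx_{(c)} with (a < b < c) sorted:
  d(x*(3*x + y)) includes (∂/∂x)(x*(3*x + y)) dx = (6*x + y) dx, which multiplied by dy ∧ dz gives (6*x + y) dx ∧ dy ∧ dz
Collecting like 3-forms: d(omega) = (6*x + y) dx ∧ dy ∧ dz.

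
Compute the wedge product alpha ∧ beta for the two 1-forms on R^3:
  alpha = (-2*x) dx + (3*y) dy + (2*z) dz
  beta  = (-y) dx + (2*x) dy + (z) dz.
alpha ∧ beta = (-4*x^2 + 3*y^2) dx ∧ dy + (2*z*(-x + y)) dx ∧ dz + (z*(-4*x + 3*y)) dy ∧ dz

Distribute the wedge, using dx_i ∧ dx_j = -dx_j ∧ dx_i and dx_i ∧ dx_i = 0. For each pair (i, j) with i < j, the coefficient of dx_i ∧ dx_j in alpha ∧ beta is (alpha_i * beta_j - alpha_j * beta_i). Collecting: alpha ∧ beta = (-4*x^2 + 3*y^2) dx ∧ dy + (2*z*(-x + y)) dx ∧ dz + (z*(-4*x + 3*y)) dy ∧ dz.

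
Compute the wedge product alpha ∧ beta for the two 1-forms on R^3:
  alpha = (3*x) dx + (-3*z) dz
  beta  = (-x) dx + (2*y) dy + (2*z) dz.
alpha ∧ beta = (6*x*y) dx ∧ dy + (3*x*z) dx ∧ dz + (6*y*z) dy ∧ dz

Distribute the wedge, using dx_i ∧ dx_j = -dx_j ∧ dx_i and dx_i ∧ dx_i = 0. For each pair (i, j) with i < j, the coefficient of dx_i ∧ dx_j in alpha ∧ beta is (alpha_i * beta_j - alpha_j * beta_i). Collecting: alpha ∧ beta = (6*x*y) dx ∧ dy + (3*x*z) dx ∧ dz + (6*y*z) dy ∧ dz.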